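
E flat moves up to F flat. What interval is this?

minor second

Counting letters E–F gives a second.
Eb→Fb = 1 semitone, 1 narrower than the major second (2), so minor.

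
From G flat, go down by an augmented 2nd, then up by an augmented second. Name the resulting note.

Gb

An augmented second down from Gb is Fbb (letter F, 3 semitones down).
An augmented second up from Fbb is Gb (letter G, 3 semitones up).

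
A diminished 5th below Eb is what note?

A

A fifth below E lands on the letter A.
A diminished fifth spans 6 semitones, so Eb moves to pitch class 9. On the letter A that is A.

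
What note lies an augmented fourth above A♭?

D

A up a perfect fourth is D, so the target letter is D.
From Ab, an augmented fourth is 6 semitones up: D.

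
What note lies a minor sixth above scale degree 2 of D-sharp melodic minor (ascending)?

Scale degree 2 of D# melodic minor (ascending) is E#.
A minor sixth (8 semitones) above E# lands on the letter C, giving C#.

C#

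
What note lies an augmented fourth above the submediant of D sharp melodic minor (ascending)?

The submediant of D# melodic minor (ascending) is B#.
An augmented fourth (6 semitones) above B# lands on the letter E, giving E##.

E##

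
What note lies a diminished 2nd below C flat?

C down a major second is Bb, so the target letter is B.
From Cb, a diminished second is 0 semitones down: B.

B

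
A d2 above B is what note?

Cb

A second above B lands on the letter C.
A diminished second spans 0 semitones, so B moves to pitch class 11. On the letter C that is Cb.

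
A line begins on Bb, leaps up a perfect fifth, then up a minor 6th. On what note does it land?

Db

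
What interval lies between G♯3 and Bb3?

diminished third

The letter names run G→B, a span of 2 letter steps, so the interval is some kind of third.
G# to Bb is 2 semitones. A major third is 4, so 2 makes it diminished.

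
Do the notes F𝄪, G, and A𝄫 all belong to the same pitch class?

Yes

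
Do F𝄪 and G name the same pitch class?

F## is pitch class 7; G is pitch class 7.
All spellings map to pitch class 7, so they are enharmonically equivalent.

Yes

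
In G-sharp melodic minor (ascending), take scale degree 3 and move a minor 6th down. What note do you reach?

Scale degree 3 of G# melodic minor (ascending) is B.
A minor sixth (8 semitones) below B lands on the letter D, giving D#.

D#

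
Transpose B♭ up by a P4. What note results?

B up a perfect fourth is E, so the target letter is E.
From Bb, a perfect fourth is 5 semitones up: Eb.

Eb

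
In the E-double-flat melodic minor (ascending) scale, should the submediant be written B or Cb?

Cb

Each scale degree takes a distinct letter name. Degree 6 of a scale on E must use the letter C.
Cb and B are enharmonically the same pitch, but only Cb uses the letter C, so it is the correct spelling here.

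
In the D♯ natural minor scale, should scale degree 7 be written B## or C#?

C#

Each scale degree takes a distinct letter name. Degree 7 of a scale on D must use the letter C.
C# and B## are enharmonically the same pitch, but only C# uses the letter C, so it is the correct spelling here.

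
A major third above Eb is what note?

A third above E lands on the letter G.
A major third spans 4 semitones, so Eb moves to pitch class 7. On the letter G that is G.

G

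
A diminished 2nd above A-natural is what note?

Bbb

A second above A lands on the letter B.
A diminished second spans 0 semitones, so A moves to pitch class 9. On the letter B that is Bbb.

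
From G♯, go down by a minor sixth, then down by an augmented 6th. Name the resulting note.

D

A minor sixth down from G# is B# (letter B, 8 semitones down).
An augmented sixth down from B# is D (letter D, 10 semitones down).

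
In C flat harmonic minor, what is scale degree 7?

Bb

The Cb harmonic minor scale runs Cb Db Ebb Fb Gb Abb Bb.
Degree 7 is Bb.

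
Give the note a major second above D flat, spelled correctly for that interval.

A second above D lands on the letter E.
A major second spans 2 semitones, so Db moves to pitch class 3. On the letter E that is Eb.

Eb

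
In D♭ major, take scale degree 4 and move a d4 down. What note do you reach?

Scale degree 4 of Db major is Gb.
A diminished fourth (4 semitones) below Gb lands on the letter D, giving D.

D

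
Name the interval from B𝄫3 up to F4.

augmented fifth

Counting letters B–C–D–E–F gives a fifth.
Bbb→F = 8 semitones, 1 wider than the perfect fifth (7), so augmented.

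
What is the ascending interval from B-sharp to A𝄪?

major seventh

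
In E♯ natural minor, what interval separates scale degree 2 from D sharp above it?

minor sixth

Scale degree 2 of E# natural minor is F##.
F## up to D#: letters F→D make it a sixth; 8 semitones makes it minor.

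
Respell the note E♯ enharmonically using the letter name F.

F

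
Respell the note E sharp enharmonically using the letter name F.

F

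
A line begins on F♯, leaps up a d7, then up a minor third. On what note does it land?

Gb

A diminished seventh up from F# is Eb (letter E, 9 semitones up).
A minor third up from Eb is Gb (letter G, 3 semitones up).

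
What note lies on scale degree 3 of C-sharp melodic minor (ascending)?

E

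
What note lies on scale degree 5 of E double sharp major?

B##

Degree 5 takes the letter 4 steps above E, which is B.
In major, degree 5 sits 7 semitones above the tonic. E## + 7 semitones is pitch class 1, spelled on B as B##.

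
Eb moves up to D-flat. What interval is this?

minor seventh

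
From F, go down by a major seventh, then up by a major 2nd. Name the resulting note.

Ab

A major seventh down from F is Gb (letter G, 11 semitones down).
A major second up from Gb is Ab (letter A, 2 semitones up).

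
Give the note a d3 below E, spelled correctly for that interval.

C##

A third below E lands on the letter C.
A diminished third spans 2 semitones, so E moves to pitch class 2. On the letter C that is C##.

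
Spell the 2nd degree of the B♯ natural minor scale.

C##

Degree 2 takes the letter 1 step above B, which is C.
In natural minor, degree 2 sits 2 semitones above the tonic. B# + 2 semitones is pitch class 2, spelled on C as C##.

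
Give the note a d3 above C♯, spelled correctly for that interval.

Eb

C up a major third is E, so the target letter is E.
From C#, a diminished third is 2 semitones up: Eb.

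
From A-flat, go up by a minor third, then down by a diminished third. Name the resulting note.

A minor third up from Ab is Cb (letter C, 3 semitones up).
A diminished third down from Cb is A (letter A, 2 semitones down).

A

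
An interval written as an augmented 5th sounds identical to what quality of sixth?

An augmented fifth spans 8 semitones.
A sixth spanning 8 semitones is minor (the major sixth is 9).

minor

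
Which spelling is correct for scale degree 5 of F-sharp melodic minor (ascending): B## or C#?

Each scale degree takes a distinct letter name. Degree 5 of a scale on F must use the letter C.
C# and B## are enharmonically the same pitch, but only C# uses the letter C, so it is the correct spelling here.

C#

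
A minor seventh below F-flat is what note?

F down a major seventh is Gb, so the target letter is G.
From Fb, a minor seventh is 10 semitones down: Gb.

Gb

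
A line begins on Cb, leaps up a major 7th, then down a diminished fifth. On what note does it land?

A major seventh up from Cb is Bb (letter B, 11 semitones up).
A diminished fifth down from Bb is E (letter E, 6 semitones down).

E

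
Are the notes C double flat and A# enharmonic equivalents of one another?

Yes

Cbb is pitch class 10; A# is pitch class 10.
All spellings map to pitch class 10, so they are enharmonically equivalent.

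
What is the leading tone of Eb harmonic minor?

D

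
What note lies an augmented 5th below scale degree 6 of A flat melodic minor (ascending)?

Bbb

Scale degree 6 of Ab melodic minor (ascending) is F.
An augmented fifth (8 semitones) below F lands on the letter B, giving Bbb.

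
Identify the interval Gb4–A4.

Counting letters G–A gives a second.
Gb→A = 3 semitones, 1 wider than the major second (2), so augmented.

augmented second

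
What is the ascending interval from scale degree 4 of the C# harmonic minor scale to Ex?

augmented seventh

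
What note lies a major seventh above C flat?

C up a major seventh is B, so the target letter is B.
From Cb, a major seventh is 11 semitones up: Bb.

Bb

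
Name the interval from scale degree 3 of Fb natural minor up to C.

augmented third

Scale degree 3 of Fb natural minor is Abb.
Abb up to C: letters A→C make it a third; 5 semitones makes it augmented.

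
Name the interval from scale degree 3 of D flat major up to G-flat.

minor second

Scale degree 3 of Db major is F.
F up to Gb: letters F→G make it a second; 1 semitone makes it minor.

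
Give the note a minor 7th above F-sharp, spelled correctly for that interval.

F up a major seventh is E, so the target letter is E.
From F#, a minor seventh is 10 semitones up: E.

E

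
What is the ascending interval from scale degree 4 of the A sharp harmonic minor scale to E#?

Scale degree 4 of A# harmonic minor is D#.
D# up to E#: letters D→E make it a second; 2 semitones makes it major.

major second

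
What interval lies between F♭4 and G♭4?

Counting letters F–G gives a second.
Fb→Gb = 2 semitones, exactly the major second.

major second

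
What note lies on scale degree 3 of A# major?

Degree 3 takes the letter 2 steps above A, which is C.
In major, degree 3 sits 4 semitones above the tonic. A# + 4 semitones is pitch class 2, spelled on C as C##.

C##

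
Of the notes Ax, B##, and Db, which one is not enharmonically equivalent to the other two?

In 12-tone equal temperament, enharmonic equivalents share a pitch class. A## is pitch class 11; B## is pitch class 1; Db is pitch class 1.
B## and Db share pitch class 1, while A## is pitch class 11.

A##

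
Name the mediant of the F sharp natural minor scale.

A

Degree 3 takes the letter 2 steps above F, which is A.
In natural minor, degree 3 sits 3 semitones above the tonic. F# + 3 semitones is pitch class 9, spelled on A as A.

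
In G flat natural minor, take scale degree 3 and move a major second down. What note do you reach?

Abb

Scale degree 3 of Gb natural minor is Bbb.
A major second (2 semitones) below Bbb lands on the letter A, giving Abb.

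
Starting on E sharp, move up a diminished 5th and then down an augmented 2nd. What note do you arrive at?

A diminished fifth up from E# is B (letter B, 6 semitones up).
An augmented second down from B is Ab (letter A, 3 semitones down).

Ab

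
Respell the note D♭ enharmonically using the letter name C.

Plain C sits 1 semitone below Db, so on the letter C the same pitch needs a sharp: C#.

C#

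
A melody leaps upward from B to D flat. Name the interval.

diminished third

Counting letters B–C–D gives a third.
B→Db = 2 semitones, 2 narrower than the major third (4), so diminished.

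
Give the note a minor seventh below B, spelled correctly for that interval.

C#

A seventh below B lands on the letter C.
A minor seventh spans 10 semitones, so B moves to pitch class 1. On the letter C that is C#.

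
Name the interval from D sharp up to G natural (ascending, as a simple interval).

diminished fourth

Counting letters D–E–F–G gives a fourth.
D#→G = 4 semitones, 1 narrower than the perfect fourth (5), so diminished.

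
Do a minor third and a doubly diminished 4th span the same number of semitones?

A minor third spans 3 semitones; a doubly diminished fourth spans 3.
They are enharmonically equivalent.

Yes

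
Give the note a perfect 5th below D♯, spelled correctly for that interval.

D down a perfect fifth is G, so the target letter is G.
From D#, a perfect fifth is 7 semitones down: G#.

G#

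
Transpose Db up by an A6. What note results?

B

D up a major sixth is B, so the target letter is B.
From Db, an augmented sixth is 10 semitones up: B.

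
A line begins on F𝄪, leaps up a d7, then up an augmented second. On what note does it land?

F##

A diminished seventh up from F## is E (letter E, 9 semitones up).
An augmented second up from E is F## (letter F, 3 semitones up).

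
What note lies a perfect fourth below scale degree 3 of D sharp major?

C##

Scale degree 3 of D# major is F##.
A perfect fourth (5 semitones) below F## lands on the letter C, giving C##.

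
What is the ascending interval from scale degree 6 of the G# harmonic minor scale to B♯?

augmented fifth

Scale degree 6 of G# harmonic minor is E.
E up to B#: letters E→B make it a fifth; 8 semitones makes it augmented.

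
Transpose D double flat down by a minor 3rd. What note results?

Bbb

A third below D lands on the letter B.
A minor third spans 3 semitones, so Dbb moves to pitch class 9. On the letter B that is Bbb.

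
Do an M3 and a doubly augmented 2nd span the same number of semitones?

Yes

A major third spans 4 semitones; a doubly augmented second spans 4.
They are enharmonically equivalent.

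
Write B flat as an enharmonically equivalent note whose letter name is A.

A#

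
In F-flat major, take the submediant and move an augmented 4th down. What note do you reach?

Abb

The submediant of Fb major is Db.
An augmented fourth (6 semitones) below Db lands on the letter A, giving Abb.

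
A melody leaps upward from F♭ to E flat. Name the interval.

Counting letters F–G–A–B–C–D–E gives a seventh.
Fb→Eb = 11 semitones, exactly the major seventh.

major seventh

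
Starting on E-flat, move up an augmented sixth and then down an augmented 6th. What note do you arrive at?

An augmented sixth up from Eb is C# (letter C, 10 semitones up).
An augmented sixth down from C# is Eb (letter E, 10 semitones down).

Eb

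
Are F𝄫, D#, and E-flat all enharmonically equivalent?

Fbb is pitch class 3; D# is pitch class 3; Eb is pitch class 3.
All spellings map to pitch class 3, so they are enharmonically equivalent.

Yes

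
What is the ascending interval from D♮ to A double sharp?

doubly augmented fifth

Counting letters D–E–F–G–A gives a fifth.
D→A## = 9 semitones, 2 wider than the perfect fifth (7), so doubly augmented.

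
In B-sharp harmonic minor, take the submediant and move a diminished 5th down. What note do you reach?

The submediant of B# harmonic minor is G#.
A diminished fifth (6 semitones) below G# lands on the letter C, giving C##.

C##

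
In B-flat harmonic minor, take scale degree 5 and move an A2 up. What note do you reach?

G#

Scale degree 5 of Bb harmonic minor is F.
An augmented second (3 semitones) above F lands on the letter G, giving G#.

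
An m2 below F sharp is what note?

E#

F down a major second is Eb, so the target letter is E.
From F#, a minor second is 1 semitone down: E#.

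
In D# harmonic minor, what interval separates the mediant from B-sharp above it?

augmented fourth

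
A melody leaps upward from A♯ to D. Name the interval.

diminished fourth

The letter names run A→D, a span of 3 letter steps, so the interval is some kind of fourth.
A# to D is 4 semitones. A perfect fourth is 5, so 4 makes it diminished.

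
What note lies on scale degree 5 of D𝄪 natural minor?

A##

The D## natural minor scale runs D## E## F## G## A## B# C##.
Degree 5 is A##.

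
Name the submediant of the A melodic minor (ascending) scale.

Degree 6 takes the letter 5 steps above A, which is F.
In melodic minor (ascending), degree 6 sits 9 semitones above the tonic. A + 9 semitones is pitch class 6, spelled on F as F#.

F#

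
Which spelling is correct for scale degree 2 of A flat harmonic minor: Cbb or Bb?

Bb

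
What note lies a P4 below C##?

A fourth below C lands on the letter G.
A perfect fourth spans 5 semitones, so C## moves to pitch class 9. On the letter G that is G##.

G##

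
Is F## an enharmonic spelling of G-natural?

F## = pitch class 7 and G = pitch class 7 — the same pitch class, so they are enharmonic equivalents.

Yes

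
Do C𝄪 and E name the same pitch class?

No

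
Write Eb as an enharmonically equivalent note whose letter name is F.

Plain F sits 2 semitones above Eb, so on the letter F the same pitch needs a double flat: Fbb.

Fbb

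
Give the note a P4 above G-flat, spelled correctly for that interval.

Cb

A fourth above G lands on the letter C.
A perfect fourth spans 5 semitones, so Gb moves to pitch class 11. On the letter C that is Cb.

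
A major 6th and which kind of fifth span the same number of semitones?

doubly augmented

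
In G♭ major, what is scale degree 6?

Eb

Degree 6 takes the letter 5 steps above G, which is E.
In major, degree 6 sits 9 semitones above the tonic. Gb + 9 semitones is pitch class 3, spelled on E as Eb.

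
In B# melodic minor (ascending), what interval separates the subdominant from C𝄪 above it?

The subdominant of B# melodic minor (ascending) is E#.
E# up to C##: letters E→C make it a sixth; 9 semitones makes it major.

major sixth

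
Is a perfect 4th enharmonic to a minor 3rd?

No

A perfect fourth spans 5 semitones; a minor third spans 3.
The spans differ, so they are not enharmonic equivalents.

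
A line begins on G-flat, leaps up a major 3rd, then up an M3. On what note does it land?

A major third up from Gb is Bb (letter B, 4 semitones up).
A major third up from Bb is D (letter D, 4 semitones up).

D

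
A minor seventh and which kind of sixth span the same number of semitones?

A minor seventh spans 10 semitones.
A sixth spanning 10 semitones is augmented (the major sixth is 9).

augmented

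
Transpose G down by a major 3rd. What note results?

Eb

A third below G lands on the letter E.
A major third spans 4 semitones, so G moves to pitch class 3. On the letter E that is Eb.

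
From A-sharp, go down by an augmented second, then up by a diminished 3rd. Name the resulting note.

Bbb

An augmented second down from A# is G (letter G, 3 semitones down).
A diminished third up from G is Bbb (letter B, 2 semitones up).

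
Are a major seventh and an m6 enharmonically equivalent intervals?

A major seventh spans 11 semitones; a minor sixth spans 8.
The spans differ, so they are not enharmonic equivalents.

No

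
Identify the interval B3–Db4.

The letter names run B→D, a span of 2 letter steps, so the interval is some kind of third.
B to Db is 2 semitones. A major third is 4, so 2 makes it diminished.

diminished third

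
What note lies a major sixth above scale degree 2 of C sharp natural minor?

B#

Scale degree 2 of C# natural minor is D#.
A major sixth (9 semitones) above D# lands on the letter B, giving B#.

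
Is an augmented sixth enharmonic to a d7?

No

An augmented sixth spans 10 semitones; a diminished seventh spans 9.
The spans differ, so they are not enharmonic equivalents.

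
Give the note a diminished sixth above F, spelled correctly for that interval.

Dbb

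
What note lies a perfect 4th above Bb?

B up a perfect fourth is E, so the target letter is E.
From Bb, a perfect fourth is 5 semitones up: Eb.

Eb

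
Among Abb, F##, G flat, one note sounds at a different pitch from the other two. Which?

In 12-tone equal temperament, enharmonic equivalents share a pitch class. Abb is pitch class 7; F## is pitch class 7; Gb is pitch class 6.
Abb and F## share pitch class 7, while Gb is pitch class 6.

Gb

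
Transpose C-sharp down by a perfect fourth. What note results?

C down a perfect fourth is G, so the target letter is G.
From C#, a perfect fourth is 5 semitones down: G#.

G#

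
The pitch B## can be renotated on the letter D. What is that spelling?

Db

Plain D sits 1 semitone above B##, so on the letter D the same pitch needs a flat: Db.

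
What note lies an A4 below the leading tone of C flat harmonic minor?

Fb

The leading tone of Cb harmonic minor is Bb.
An augmented fourth (6 semitones) below Bb lands on the letter F, giving Fb.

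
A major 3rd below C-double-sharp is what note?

C down a major third is Ab, so the target letter is A.
From C##, a major third is 4 semitones down: A#.

A#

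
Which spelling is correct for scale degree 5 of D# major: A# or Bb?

A#

Each scale degree takes a distinct letter name. Degree 5 of a scale on D must use the letter A.
A# and Bb are enharmonically the same pitch, but only A# uses the letter A, so it is the correct spelling here.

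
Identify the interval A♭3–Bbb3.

minor second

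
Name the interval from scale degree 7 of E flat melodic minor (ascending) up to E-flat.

minor second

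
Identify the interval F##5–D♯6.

minor sixth

The letter names run F→D, a span of 5 letter steps, so the interval is some kind of sixth.
F## to D# is 8 semitones. A major sixth is 9, so 8 makes it minor.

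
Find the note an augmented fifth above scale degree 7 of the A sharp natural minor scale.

Scale degree 7 of A# natural minor is G#.
An augmented fifth (8 semitones) above G# lands on the letter D, giving D##.

D##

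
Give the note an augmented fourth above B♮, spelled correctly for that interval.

E#

B up a perfect fourth is E, so the target letter is E.
From B, an augmented fourth is 6 semitones up: E#.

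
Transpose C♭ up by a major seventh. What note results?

A seventh above C lands on the letter B.
A major seventh spans 11 semitones, so Cb moves to pitch class 10. On the letter B that is Bb.

Bb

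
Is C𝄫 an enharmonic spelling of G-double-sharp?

No

Two spellings are enharmonically equivalent only if they share a pitch class.
Here Cbb → 10, G## → 9; 9 ≠ 10, so they are not.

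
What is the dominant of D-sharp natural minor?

The D# natural minor scale runs D# E# F# G# A# B C#.
Degree 5 is A#.

A#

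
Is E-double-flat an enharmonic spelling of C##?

Yes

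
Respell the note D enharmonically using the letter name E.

Ebb

Plain E sits 2 semitones above D, so on the letter E the same pitch needs a double flat: Ebb.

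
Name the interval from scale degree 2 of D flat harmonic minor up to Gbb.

diminished third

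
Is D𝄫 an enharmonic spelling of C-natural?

Yes

Dbb is pitch class 0; C is pitch class 0.
All spellings map to pitch class 0, so they are enharmonically equivalent.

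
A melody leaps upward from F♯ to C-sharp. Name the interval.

The letter names run F→C, a span of 4 letter steps, so the interval is some kind of fifth.
F# to C# is 7 semitones. A perfect fifth is 7, so 7 makes it perfect.

perfect fifth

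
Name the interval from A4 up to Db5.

diminished fourth

The letter names run A→D, a span of 3 letter steps, so the interval is some kind of fourth.
A to Db is 4 semitones. A perfect fourth is 5, so 4 makes it diminished.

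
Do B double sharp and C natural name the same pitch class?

Two spellings are enharmonically equivalent only if they share a pitch class.
Here B## → 1, C → 0; 0 ≠ 1, so they are not.

No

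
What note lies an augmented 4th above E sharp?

E up a perfect fourth is A, so the target letter is A.
From E#, an augmented fourth is 6 semitones up: A##.

A##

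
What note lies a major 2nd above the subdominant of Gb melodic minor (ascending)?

The subdominant of Gb melodic minor (ascending) is Cb.
A major second (2 semitones) above Cb lands on the letter D, giving Db.

Db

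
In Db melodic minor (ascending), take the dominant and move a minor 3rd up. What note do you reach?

The dominant of Db melodic minor (ascending) is Ab.
A minor third (3 semitones) above Ab lands on the letter C, giving Cb.

Cb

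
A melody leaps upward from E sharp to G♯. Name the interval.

minor third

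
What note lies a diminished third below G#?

G down a major third is Eb, so the target letter is E.
From G#, a diminished third is 2 semitones down: E##.

E##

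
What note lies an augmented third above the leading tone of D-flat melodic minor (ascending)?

E#

The leading tone of Db melodic minor (ascending) is C.
An augmented third (5 semitones) above C lands on the letter E, giving E#.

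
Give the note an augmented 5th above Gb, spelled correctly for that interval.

D

G up a perfect fifth is D, so the target letter is D.
From Gb, an augmented fifth is 8 semitones up: D.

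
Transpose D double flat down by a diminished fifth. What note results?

A fifth below D lands on the letter G.
A diminished fifth spans 6 semitones, so Dbb moves to pitch class 6. On the letter G that is Gb.

Gb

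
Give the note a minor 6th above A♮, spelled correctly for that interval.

F

A sixth above A lands on the letter F.
A minor sixth spans 8 semitones, so A moves to pitch class 5. On the letter F that is F.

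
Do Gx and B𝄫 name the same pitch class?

Yes

G## = pitch class 9 and Bbb = pitch class 9 — the same pitch class, so they are enharmonic equivalents.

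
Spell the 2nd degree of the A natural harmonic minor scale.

B

The A harmonic minor scale runs A B C D E F G#.
Degree 2 is B.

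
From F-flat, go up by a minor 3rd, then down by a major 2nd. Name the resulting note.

Gbb

A minor third up from Fb is Abb (letter A, 3 semitones up).
A major second down from Abb is Gbb (letter G, 2 semitones down).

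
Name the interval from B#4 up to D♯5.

minor third

The letter names run B→D, a span of 2 letter steps, so the interval is some kind of third.
B# to D# is 3 semitones. A major third is 4, so 3 makes it minor.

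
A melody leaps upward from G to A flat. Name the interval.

minor second

Counting letters G–A gives a second.
G→Ab = 1 semitone, 1 narrower than the major second (2), so minor.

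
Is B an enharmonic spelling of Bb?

No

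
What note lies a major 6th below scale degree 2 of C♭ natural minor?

Fb

Scale degree 2 of Cb natural minor is Db.
A major sixth (9 semitones) below Db lands on the letter F, giving Fb.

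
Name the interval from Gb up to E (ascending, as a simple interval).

Counting letters G–A–B–C–D–E gives a sixth.
Gb→E = 10 semitones, 1 wider than the major sixth (9), so augmented.

augmented sixth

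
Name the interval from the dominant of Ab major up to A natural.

augmented fourth

The dominant of Ab major is Eb.
Eb up to A: letters E→A make it a fourth; 6 semitones makes it augmented.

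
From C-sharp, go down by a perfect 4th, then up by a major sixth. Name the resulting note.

A perfect fourth down from C# is G# (letter G, 5 semitones down).
A major sixth up from G# is E# (letter E, 9 semitones up).

E#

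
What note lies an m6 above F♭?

Dbb

A sixth above F lands on the letter D.
A minor sixth spans 8 semitones, so Fb moves to pitch class 0. On the letter D that is Dbb.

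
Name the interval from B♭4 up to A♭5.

The letter names run B→A, a span of 6 letter steps, so the interval is some kind of seventh.
Bb to Ab is 10 semitones. A major seventh is 11, so 10 makes it minor.

minor seventh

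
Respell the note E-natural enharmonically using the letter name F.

Fb

E is pitch class 4. The letter F alone is pitch class 5.
To reach pitch class 4 from F requires an offset of -1 semitone, i.e. flat: Fb.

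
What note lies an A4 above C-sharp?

C up a perfect fourth is F, so the target letter is F.
From C#, an augmented fourth is 6 semitones up: F##.

F##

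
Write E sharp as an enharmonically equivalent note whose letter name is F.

F

Plain F sits at the same pitch as E#, so on the letter F the same pitch needs a natural: F.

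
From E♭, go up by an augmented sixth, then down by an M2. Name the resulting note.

B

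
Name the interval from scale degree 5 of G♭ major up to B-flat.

Scale degree 5 of Gb major is Db.
Db up to Bb: letters D→B make it a sixth; 9 semitones makes it major.

major sixth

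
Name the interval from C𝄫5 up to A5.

The letter names run C→A, a span of 5 letter steps, so the interval is some kind of sixth.
Cbb to A is 11 semitones. A major sixth is 9, so 11 makes it doubly augmented.

doubly augmented sixth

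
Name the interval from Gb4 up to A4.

augmented second

Counting letters G–A gives a second.
Gb→A = 3 semitones, 1 wider than the major second (2), so augmented.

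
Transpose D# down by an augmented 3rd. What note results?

D down a major third is Bb, so the target letter is B.
From D#, an augmented third is 5 semitones down: Bb.

Bb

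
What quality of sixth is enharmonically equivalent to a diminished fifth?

A diminished fifth spans 6 semitones.
A sixth spanning 6 semitones is doubly diminished (the major sixth is 9).

doubly diminished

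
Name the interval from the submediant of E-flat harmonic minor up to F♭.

The submediant of Eb harmonic minor is Cb.
Cb up to Fb: letters C→F make it a fourth; 5 semitones makes it perfect.

perfect fourth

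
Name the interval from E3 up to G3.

Counting letters E–F–G gives a third.
E→G = 3 semitones, 1 narrower than the major third (4), so minor.

minor third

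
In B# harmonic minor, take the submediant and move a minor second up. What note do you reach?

The submediant of B# harmonic minor is G#.
A minor second (1 semitone) above G# lands on the letter A, giving A.

A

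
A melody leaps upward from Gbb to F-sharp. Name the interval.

doubly augmented seventh

The letter names run G→F, a span of 6 letter steps, so the interval is some kind of seventh.
Gbb to F# is 13 semitones. A major seventh is 11, so 13 makes it doubly augmented.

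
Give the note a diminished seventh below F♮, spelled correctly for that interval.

G#

A seventh below F lands on the letter G.
A diminished seventh spans 9 semitones, so F moves to pitch class 8. On the letter G that is G#.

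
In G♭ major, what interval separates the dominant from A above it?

augmented fifth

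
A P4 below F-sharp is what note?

C#

A fourth below F lands on the letter C.
A perfect fourth spans 5 semitones, so F# moves to pitch class 1. On the letter C that is C#.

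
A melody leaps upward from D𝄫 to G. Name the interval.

Counting letters D–E–F–G gives a fourth.
Dbb→G = 7 semitones, 2 wider than the perfect fourth (5), so doubly augmented.

doubly augmented fourth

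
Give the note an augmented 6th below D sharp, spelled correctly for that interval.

A sixth below D lands on the letter F.
An augmented sixth spans 10 semitones, so D# moves to pitch class 5. On the letter F that is F.

F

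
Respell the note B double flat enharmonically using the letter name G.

Plain G sits 2 semitones below Bbb, so on the letter G the same pitch needs a double sharp: G##.

G##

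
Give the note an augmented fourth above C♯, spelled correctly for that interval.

F##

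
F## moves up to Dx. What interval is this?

major sixth

Counting letters F–G–A–B–C–D gives a sixth.
F##→D## = 9 semitones, exactly the major sixth.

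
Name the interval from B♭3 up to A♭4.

The letter names run B→A, a span of 6 letter steps, so the interval is some kind of seventh.
Bb to Ab is 10 semitones. A major seventh is 11, so 10 makes it minor.

minor seventh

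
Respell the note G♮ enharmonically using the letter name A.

Plain A sits 2 semitones above G, so on the letter A the same pitch needs a double flat: Abb.

Abb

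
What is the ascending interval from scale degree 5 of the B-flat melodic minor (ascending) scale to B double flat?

Scale degree 5 of Bb melodic minor (ascending) is F.
F up to Bbb: letters F→B make it a fourth; 4 semitones makes it diminished.

diminished fourth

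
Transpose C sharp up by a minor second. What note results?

A second above C lands on the letter D.
A minor second spans 1 semitone, so C# moves to pitch class 2. On the letter D that is D.

D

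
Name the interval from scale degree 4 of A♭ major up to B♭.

major sixth

Scale degree 4 of Ab major is Db.
Db up to Bb: letters D→B make it a sixth; 9 semitones makes it major.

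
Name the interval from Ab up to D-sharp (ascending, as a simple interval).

doubly augmented fourth

Counting letters A–B–C–D gives a fourth.
Ab→D# = 7 semitones, 2 wider than the perfect fourth (5), so doubly augmented.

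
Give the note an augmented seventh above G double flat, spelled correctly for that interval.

F

G up a major seventh is F#, so the target letter is F.
From Gbb, an augmented seventh is 12 semitones up: F.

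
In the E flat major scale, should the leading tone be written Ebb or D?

Each scale degree takes a distinct letter name. Degree 7 of a scale on E must use the letter D.
D and Ebb are enharmonically the same pitch, but only D uses the letter D, so it is the correct spelling here.

D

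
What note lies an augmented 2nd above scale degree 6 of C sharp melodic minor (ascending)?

B##

Scale degree 6 of C# melodic minor (ascending) is A#.
An augmented second (3 semitones) above A# lands on the letter B, giving B##.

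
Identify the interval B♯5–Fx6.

perfect fifth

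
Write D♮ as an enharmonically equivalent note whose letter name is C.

D is pitch class 2. The letter C alone is pitch class 0.
To reach pitch class 2 from C requires an offset of +2 semitones, i.e. double sharp: C##.

C##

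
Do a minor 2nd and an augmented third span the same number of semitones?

No

A minor second spans 1 semitone; an augmented third spans 5.
The spans differ, so they are not enharmonic equivalents.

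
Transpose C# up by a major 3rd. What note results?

C up a major third is E, so the target letter is E.
From C#, a major third is 4 semitones up: E#.

E#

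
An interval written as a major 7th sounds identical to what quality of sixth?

doubly augmented

A major seventh spans 11 semitones.
A sixth spanning 11 semitones is doubly augmented (the major sixth is 9).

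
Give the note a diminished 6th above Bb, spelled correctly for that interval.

Gbb

A sixth above B lands on the letter G.
A diminished sixth spans 7 semitones, so Bb moves to pitch class 5. On the letter G that is Gbb.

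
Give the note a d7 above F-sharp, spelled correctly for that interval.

F up a major seventh is E, so the target letter is E.
From F#, a diminished seventh is 9 semitones up: Eb.

Eb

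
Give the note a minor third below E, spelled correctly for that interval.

A third below E lands on the letter C.
A minor third spans 3 semitones, so E moves to pitch class 1. On the letter C that is C#.

C#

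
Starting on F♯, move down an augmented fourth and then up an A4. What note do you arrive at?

F#

An augmented fourth down from F# is C (letter C, 6 semitones down).
An augmented fourth up from C is F# (letter F, 6 semitones up).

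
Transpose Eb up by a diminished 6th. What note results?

E up a major sixth is C#, so the target letter is C.
From Eb, a diminished sixth is 7 semitones up: Cbb.

Cbb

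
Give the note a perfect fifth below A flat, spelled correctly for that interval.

Db

A fifth below A lands on the letter D.
A perfect fifth spans 7 semitones, so Ab moves to pitch class 1. On the letter D that is Db.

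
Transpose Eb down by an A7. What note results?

Fbb

A seventh below E lands on the letter F.
An augmented seventh spans 12 semitones, so Eb moves to pitch class 3. On the letter F that is Fbb.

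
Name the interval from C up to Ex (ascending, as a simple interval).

doubly augmented third

Counting letters C–D–E gives a third.
C→E## = 6 semitones, 2 wider than the major third (4), so doubly augmented.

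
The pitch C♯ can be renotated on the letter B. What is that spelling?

B##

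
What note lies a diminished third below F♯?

D##

A third below F lands on the letter D.
A diminished third spans 2 semitones, so F# moves to pitch class 4. On the letter D that is D##.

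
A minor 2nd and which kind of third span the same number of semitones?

A minor second spans 1 semitone.
A third spanning 1 semitone is doubly diminished (the major third is 4).

doubly diminished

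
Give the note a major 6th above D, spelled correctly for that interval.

A sixth above D lands on the letter B.
A major sixth spans 9 semitones, so D moves to pitch class 11. On the letter B that is B.

B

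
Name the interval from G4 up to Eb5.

minor sixth

The letter names run G→E, a span of 5 letter steps, so the interval is some kind of sixth.
G to Eb is 8 semitones. A major sixth is 9, so 8 makes it minor.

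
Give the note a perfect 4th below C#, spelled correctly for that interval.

G#

C down a perfect fourth is G, so the target letter is G.
From C#, a perfect fourth is 5 semitones down: G#.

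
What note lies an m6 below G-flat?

G down a major sixth is Bb, so the target letter is B.
From Gb, a minor sixth is 8 semitones down: Bb.

Bb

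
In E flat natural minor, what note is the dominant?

Degree 5 takes the letter 4 steps above E, which is B.
In natural minor, degree 5 sits 7 semitones above the tonic. Eb + 7 semitones is pitch class 10, spelled on B as Bb.

Bb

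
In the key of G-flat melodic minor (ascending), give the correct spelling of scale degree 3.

Bbb

The Gb melodic minor (ascending) scale runs Gb Ab Bbb Cb Db Eb F.
Degree 3 is Bbb.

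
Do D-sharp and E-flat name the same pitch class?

Yes

D# = pitch class 3 and Eb = pitch class 3 — the same pitch class, so they are enharmonic equivalents.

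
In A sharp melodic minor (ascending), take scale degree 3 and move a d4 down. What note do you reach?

G##

Scale degree 3 of A# melodic minor (ascending) is C#.
A diminished fourth (4 semitones) below C# lands on the letter G, giving G##.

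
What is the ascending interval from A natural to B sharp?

augmented second

Counting letters A–B gives a second.
A→B# = 3 semitones, 1 wider than the major second (2), so augmented.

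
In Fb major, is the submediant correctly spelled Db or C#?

Db

Each scale degree takes a distinct letter name. Degree 6 of a scale on F must use the letter D.
Db and C# are enharmonically the same pitch, but only Db uses the letter D, so it is the correct spelling here.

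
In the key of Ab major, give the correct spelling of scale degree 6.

F

Degree 6 takes the letter 5 steps above A, which is F.
In major, degree 6 sits 9 semitones above the tonic. Ab + 9 semitones is pitch class 5, spelled on F as F.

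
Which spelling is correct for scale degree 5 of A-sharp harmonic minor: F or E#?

E#

Each scale degree takes a distinct letter name. Degree 5 of a scale on A must use the letter E.
E# and F are enharmonically the same pitch, but only E# uses the letter E, so it is the correct spelling here.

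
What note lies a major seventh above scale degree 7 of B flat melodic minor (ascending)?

Scale degree 7 of Bb melodic minor (ascending) is A.
A major seventh (11 semitones) above A lands on the letter G, giving G#.

G#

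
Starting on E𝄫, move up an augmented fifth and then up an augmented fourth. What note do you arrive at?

An augmented fifth up from Ebb is Bb (letter B, 8 semitones up).
An augmented fourth up from Bb is E (letter E, 6 semitones up).

E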